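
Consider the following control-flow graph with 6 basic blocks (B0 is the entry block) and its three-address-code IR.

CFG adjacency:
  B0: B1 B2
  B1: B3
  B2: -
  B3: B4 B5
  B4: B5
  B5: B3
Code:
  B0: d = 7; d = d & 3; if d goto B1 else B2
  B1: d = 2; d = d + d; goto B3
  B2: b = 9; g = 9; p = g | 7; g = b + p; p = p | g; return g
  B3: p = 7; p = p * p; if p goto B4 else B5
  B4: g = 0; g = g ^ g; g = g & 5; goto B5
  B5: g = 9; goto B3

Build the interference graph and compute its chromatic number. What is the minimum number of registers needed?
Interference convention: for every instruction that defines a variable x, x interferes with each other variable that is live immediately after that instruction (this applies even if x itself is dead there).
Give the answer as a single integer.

Answer: 3

Working:
Block summaries:
  B0 def {d} use ∅
  B1 def {d} use ∅
  B2 def {b,g,p} use ∅
  B3 def {p} use ∅
  B4 def {g} use ∅
  B5 def {g} use ∅

Backward fixpoint:
  B0 li=∅ lo=∅
  B1 li=∅ lo=∅
  B2 li=∅ lo=∅
  B3 li=∅ lo=∅
  B4 li=∅ lo=∅
  B5 li=∅ lo=∅

Interfere edges:
  b↔{g,p}
  d↔∅
  g↔{b,p}
  p↔{b,g}

Colouring:
  clique {b,g,p} ⇒ need ≥ 3
  3-colouring: c0={b,d}  c1={g}  c2={p}
  χ = 3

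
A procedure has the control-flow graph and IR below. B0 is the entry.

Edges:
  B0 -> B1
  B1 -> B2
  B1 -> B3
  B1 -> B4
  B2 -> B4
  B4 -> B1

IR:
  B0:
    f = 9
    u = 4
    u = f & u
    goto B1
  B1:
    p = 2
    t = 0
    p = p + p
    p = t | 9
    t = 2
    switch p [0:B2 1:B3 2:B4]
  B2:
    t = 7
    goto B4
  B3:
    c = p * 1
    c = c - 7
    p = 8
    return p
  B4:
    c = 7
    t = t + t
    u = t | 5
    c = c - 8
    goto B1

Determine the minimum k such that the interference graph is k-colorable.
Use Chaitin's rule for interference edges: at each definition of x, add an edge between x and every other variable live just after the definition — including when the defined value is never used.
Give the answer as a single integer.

def/use:
  B0 def {f,u} use ∅
  B1 def {p,t} use ∅
  B2 def {t} use ∅
  B3 def {c,p} use {p}
  B4 def {c,t,u} use {t}

Live sets:
  live B0: ∅→∅
  live B1: ∅→{p,t}
  live B2: ∅→{t}
  live B3: {p}→∅
  live B4: {t}→∅

Conflict graph:
  c: {t,u}
  f: {u}
  p: {t}
  t: {c,p}
  u: {c,f}

Registers:
  clique {c,t} ⇒ need ≥ 2
  assign c→R0 f→R0 p→R0 t→R1 u→R1 — no edge inside a register ⇒ χ ≤ 2
  χ = 2

Answer: 2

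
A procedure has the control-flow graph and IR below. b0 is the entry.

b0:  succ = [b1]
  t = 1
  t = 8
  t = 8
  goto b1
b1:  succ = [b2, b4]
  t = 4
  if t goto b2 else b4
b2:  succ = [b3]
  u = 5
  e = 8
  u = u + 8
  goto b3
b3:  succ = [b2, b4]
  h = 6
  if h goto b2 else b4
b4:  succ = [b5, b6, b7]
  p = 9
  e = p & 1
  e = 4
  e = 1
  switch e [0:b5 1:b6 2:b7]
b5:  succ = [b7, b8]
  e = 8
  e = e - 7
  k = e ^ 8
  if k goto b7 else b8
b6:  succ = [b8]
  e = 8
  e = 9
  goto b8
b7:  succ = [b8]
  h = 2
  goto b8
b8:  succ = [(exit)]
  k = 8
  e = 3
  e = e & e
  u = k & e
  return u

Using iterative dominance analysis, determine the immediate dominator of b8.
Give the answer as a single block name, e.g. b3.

idom tree: b1←b0 b2←b1 b3←b2 b4←b1 b5←b4 b6←b4 b7←b4 b8←b4
Dom at joins:
  b2: preds {b1,b3}: {b0,b1} ∩ {b0,b1,b2,b3} = {b0,b1}; idom=b1
  b4: preds {b1,b3}: {b0,b1} ∩ {b0,b1,b2,b3} = {b0,b1}; idom=b1
  b7: preds {b4,b5}: {b0,b1,b4} ∩ {b0,b1,b4,b5} = {b0,b1,b4}; idom=b4
  b8: preds {b5,b6,b7}: {b0,b1,b4,b5} ∩ {b0,b1,b4,b6} ∩ {b0,b1,b4,b7} = {b0,b1,b4}; idom=b4

idom(b8) = b4

Answer: b4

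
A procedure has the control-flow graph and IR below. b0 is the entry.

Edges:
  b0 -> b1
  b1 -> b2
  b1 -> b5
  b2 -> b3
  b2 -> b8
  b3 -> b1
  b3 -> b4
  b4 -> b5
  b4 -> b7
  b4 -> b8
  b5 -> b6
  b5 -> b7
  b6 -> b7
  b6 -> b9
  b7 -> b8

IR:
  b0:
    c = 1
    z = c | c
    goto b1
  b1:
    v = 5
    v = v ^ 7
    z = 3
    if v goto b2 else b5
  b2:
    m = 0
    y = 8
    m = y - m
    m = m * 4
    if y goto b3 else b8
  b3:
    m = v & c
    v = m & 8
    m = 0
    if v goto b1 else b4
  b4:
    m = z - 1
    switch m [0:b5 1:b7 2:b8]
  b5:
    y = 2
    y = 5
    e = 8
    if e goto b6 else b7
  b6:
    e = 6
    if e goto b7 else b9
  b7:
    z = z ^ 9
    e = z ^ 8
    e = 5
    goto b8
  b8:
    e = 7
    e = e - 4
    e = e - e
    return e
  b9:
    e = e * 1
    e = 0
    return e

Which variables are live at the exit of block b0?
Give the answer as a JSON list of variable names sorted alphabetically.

Per-block:
  b0: {c,z} / ∅
  b1: {v,z} / ∅
  b2: {m,y} / ∅
  b3: {m,v} / {c,v}
  b4: {m} / {z}
  b5: {e,y} / ∅
  b6: {e} / ∅
  b7: {e,z} / {z}
  b8: {e} / ∅
  b9: {e} / {e}

Liveness:
  b0: in=∅ out={c}
  b1: in={c} out={c,v,z}
  b2: in={c,v,z} out={c,v,z}
  b3: in={c,v,z} out={c,z}
  b4: in={z} out={z}
  b5: in={z} out={z}
  b6: in={z} out={e,z}
  b7: in={z} out=∅
  b8: in=∅ out=∅
  b9: in={e} out=∅

live-out(b0) = ["c"]

Answer: ["c"]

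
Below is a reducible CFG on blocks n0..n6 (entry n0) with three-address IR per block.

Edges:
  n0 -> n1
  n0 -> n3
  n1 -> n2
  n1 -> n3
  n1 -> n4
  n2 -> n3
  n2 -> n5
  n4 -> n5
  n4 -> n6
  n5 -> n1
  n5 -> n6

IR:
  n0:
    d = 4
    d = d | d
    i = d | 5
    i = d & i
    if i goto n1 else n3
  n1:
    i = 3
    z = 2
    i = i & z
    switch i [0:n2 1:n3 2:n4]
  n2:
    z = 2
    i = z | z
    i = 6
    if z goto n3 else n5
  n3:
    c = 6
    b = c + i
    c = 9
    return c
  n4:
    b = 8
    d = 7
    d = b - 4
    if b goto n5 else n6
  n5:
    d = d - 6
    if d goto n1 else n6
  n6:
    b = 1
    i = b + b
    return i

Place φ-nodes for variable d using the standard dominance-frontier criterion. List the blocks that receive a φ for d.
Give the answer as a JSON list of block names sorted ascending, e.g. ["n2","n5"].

Answer: ["n1", "n3", "n5", "n6"]

Derivation:
idom tree: n1←n0 n2←n1 n3←n0 n4←n1 n5←n1 n6←n1
Dom at joins:
  n1: preds {n0,n5}: {n0} ∩ {n0,n1,n5} = {n0}; idom=n0
  n3: preds {n0,n1,n2}: {n0} ∩ {n0,n1} ∩ {n0,n1,n2} = {n0}; idom=n0
  n5: preds {n2,n4}: {n0,n1,n2} ∩ {n0,n1,n4} = {n0,n1}; idom=n1
  n6: preds {n4,n5}: {n0,n1,n4} ∩ {n0,n1,n5} = {n0,n1}; idom=n1

Frontier:
  n1←n0: walk · to n0
  n1←n5: walk n5→n1 to n0
  n3←n0: walk · to n0
  n3←n1: walk n1 to n0
  n3←n2: walk n2→n1 to n0
  n5←n2: walk n2 to n1
  n5←n4: walk n4 to n1
  n6←n4: walk n4 to n1
  n6←n5: walk n5 to n1
  n0: DF=∅
  n1: DF={n1,n3}
  n2: DF={n3,n5}
  n3: DF=∅
  n4: DF={n5,n6}
  n5: DF={n1,n6}
  n6: DF=∅

φ for d: defs {n0,n4,n5}
  DF⁺ = {n1,n3,n5,n6}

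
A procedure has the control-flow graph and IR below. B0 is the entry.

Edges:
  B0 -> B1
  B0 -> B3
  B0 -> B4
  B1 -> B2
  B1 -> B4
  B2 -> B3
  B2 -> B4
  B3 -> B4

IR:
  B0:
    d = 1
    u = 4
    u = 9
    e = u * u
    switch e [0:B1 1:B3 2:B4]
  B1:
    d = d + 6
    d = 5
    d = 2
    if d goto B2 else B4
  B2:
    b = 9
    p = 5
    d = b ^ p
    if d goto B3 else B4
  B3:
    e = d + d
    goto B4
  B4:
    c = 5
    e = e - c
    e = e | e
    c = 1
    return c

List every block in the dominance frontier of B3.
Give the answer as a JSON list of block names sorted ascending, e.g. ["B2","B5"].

idom tree: B1←B0 B2←B1 B3←B0 B4←B0
Dom at joins:
  B3: preds {B0,B2}: {B0} ∩ {B0,B1,B2} = {B0}; idom=B0
  B4: preds {B0,B1,B2,B3}: {B0} ∩ {B0,B1} ∩ {B0,B1,B2} ∩ {B0,B3} = {B0}; idom=B0

DF derivation:
  B3←B0: walk · to B0
  B3←B2: walk B2→B1 to B0
  B4←B0: walk · to B0
  B4←B1: walk B1 to B0
  B4←B2: walk B2→B1 to B0
  B4←B3: walk B3 to B0
  B0 → ∅
  B1 → {B3,B4}
  B2 → {B3,B4}
  B3 → {B4}
  B4 → ∅

DF(B3) = ["B4"]

Answer: ["B4"]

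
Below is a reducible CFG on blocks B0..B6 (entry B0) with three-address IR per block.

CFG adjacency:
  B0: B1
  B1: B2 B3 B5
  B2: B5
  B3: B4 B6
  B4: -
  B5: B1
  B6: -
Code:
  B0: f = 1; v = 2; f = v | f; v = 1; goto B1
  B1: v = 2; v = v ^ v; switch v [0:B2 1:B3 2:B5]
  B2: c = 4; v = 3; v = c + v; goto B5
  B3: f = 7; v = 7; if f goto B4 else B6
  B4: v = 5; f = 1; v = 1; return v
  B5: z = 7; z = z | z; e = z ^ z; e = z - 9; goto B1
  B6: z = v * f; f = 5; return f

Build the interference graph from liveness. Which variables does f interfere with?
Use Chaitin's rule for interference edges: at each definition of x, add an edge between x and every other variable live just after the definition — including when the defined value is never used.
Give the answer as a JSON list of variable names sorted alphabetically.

def/use:
  B0 def {f,v} use ∅
  B1 def {v} use ∅
  B2 def {c,v} use ∅
  B3 def {f,v} use ∅
  B4 def {f,v} use ∅
  B5 def {e,z} use ∅
  B6 def {f,z} use {f,v}

Backward fixpoint:
  B0: in=∅ out=∅
  B1: in=∅ out=∅
  B2: in=∅ out=∅
  B3: in=∅ out={f,v}
  B4: in=∅ out=∅
  B5: in=∅ out=∅
  B6: in={f,v} out=∅

Conflict graph:
  c↔{v}
  e↔{z}
  f↔{v}
  v↔{c,f}
  z↔{e}

N(f) = ["v"]

Answer: ["v"]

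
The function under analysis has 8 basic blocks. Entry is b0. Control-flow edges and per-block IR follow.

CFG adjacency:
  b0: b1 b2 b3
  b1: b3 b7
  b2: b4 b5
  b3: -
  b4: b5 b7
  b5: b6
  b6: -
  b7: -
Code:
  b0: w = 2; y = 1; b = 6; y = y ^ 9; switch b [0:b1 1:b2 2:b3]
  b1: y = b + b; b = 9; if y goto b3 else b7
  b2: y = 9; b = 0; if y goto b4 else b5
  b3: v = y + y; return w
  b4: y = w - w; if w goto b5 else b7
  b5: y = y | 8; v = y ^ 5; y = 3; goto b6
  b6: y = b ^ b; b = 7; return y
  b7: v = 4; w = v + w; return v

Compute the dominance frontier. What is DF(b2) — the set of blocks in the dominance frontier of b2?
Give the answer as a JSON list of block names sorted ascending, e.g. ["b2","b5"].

Answer: ["b7"]

Working:
idom tree: b1←b0 b2←b0 b3←b0 b4←b2 b5←b2 b6←b5 b7←b0
Dom∩ at merges:
  b3: preds {b0,b1}: {b0} ∩ {b0,b1} = {b0}; idom=b0
  b5: preds {b2,b4}: {b0,b2} ∩ {b0,b2,b4} = {b0,b2}; idom=b2
  b7: preds {b1,b4}: {b0,b1} ∩ {b0,b2,b4} = {b0}; idom=b0

DF walk-up:
  b3←b0: walk · to b0
  b3←b1: walk b1 to b0
  b5←b2: walk · to b2
  b5←b4: walk b4 to b2
  b7←b1: walk b1 to b0
  b7←b4: walk b4→b2 to b0
  DF(b0)=∅
  DF(b1)={b3,b7}
  DF(b2)={b7}
  DF(b3)=∅
  DF(b4)={b5,b7}
  DF(b5)=∅
  DF(b6)=∅
  DF(b7)=∅

DF(b2) = ["b7"]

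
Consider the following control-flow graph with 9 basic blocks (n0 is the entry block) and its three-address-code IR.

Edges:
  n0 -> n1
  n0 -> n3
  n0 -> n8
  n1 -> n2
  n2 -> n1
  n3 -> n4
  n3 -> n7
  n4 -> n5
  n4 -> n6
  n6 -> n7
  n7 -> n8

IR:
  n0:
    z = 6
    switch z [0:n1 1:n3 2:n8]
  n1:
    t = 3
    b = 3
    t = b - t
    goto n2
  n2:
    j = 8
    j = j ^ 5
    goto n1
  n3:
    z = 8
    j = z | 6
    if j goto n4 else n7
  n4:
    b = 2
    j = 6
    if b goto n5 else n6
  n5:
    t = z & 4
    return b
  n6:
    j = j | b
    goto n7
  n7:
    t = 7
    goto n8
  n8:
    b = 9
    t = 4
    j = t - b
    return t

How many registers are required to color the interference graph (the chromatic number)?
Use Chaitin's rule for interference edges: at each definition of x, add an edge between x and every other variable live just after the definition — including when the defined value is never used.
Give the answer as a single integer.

Answer: 3

Working:
Block summaries:
  n0: def={z} ue=∅
  n1: def={b,t} ue=∅
  n2: def={j} ue=∅
  n3: def={j,z} ue=∅
  n4: def={b,j} ue=∅
  n5: def={t} ue={b,z}
  n6: def={j} ue={b,j}
  n7: def={t} ue=∅
  n8: def={b,j,t} ue=∅

Live sets:
  live n0: ∅→∅
  live n1: ∅→∅
  live n2: ∅→∅
  live n3: ∅→{z}
  live n4: {z}→{b,j,z}
  live n5: {b,z}→∅
  live n6: {b,j}→∅
  live n7: ∅→∅
  live n8: ∅→∅

Conflict graph:
  b — {j,t,z}
  j — {b,t,z}
  t — {b,j}
  z — {b,j}

Chromatic number:
  lower bound: {b,j,t} mutually conflict ⇒ χ ≥ 3
  assign b→c0 j→c1 t→c2 z→c2 — no edge inside a register ⇒ χ ≤ 3
  χ = 3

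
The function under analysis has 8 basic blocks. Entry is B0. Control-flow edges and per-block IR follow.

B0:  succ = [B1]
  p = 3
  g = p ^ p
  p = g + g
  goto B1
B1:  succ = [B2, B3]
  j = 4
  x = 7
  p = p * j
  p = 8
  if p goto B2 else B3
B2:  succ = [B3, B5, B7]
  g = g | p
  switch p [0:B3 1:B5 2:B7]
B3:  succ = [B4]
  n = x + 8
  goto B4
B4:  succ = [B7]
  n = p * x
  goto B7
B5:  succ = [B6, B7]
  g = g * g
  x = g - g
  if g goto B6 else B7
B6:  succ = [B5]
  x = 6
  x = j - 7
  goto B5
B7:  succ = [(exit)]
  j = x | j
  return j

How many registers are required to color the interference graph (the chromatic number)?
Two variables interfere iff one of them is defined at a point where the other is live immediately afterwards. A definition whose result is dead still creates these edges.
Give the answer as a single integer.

Answer: 4

Working:
def/use:
  B0 def {g,p} use ∅
  B1 def {j,p,x} use {p}
  B2 def {g} use {g,p}
  B3 def {n} use {x}
  B4 def {n} use {p,x}
  B5 def {g,x} use {g}
  B6 def {x} use {j}
  B7 def {j} use {j,x}

Live sets:
  B0 li=∅ lo={g,p}
  B1 li={g,p} lo={g,j,p,x}
  B2 li={g,j,p,x} lo={g,j,p,x}
  B3 li={j,p,x} lo={j,p,x}
  B4 li={j,p,x} lo={j,x}
  B5 li={g,j} lo={g,j,x}
  B6 li={g,j} lo={g,j}
  B7 li={j,x} lo=∅

Interfere edges:
  g: {j,p,x}
  j: {g,n,p,x}
  n: {j,p,x}
  p: {g,j,n,x}
  x: {g,j,n,p}

Registers:
  lower bound: {g,j,p,x} mutually conflict ⇒ χ ≥ 4
  4-colouring: R0={j}  R1={p}  R2={x}  R3={g,n}
  χ = 4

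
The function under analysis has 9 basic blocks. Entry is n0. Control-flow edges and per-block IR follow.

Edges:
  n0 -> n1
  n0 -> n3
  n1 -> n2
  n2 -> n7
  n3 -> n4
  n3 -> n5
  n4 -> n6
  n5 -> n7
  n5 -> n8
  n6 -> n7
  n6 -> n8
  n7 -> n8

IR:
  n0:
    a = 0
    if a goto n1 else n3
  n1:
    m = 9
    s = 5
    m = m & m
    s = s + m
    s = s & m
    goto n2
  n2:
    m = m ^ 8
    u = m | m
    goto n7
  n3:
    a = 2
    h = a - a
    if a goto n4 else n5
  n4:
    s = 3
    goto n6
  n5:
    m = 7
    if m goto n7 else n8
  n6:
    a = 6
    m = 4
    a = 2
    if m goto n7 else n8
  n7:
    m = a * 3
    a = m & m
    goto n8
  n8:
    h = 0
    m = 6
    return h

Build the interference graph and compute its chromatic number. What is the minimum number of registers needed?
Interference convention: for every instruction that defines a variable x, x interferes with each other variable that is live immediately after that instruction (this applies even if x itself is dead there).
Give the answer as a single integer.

Answer: 3

Working:
def/use:
  n0: def={a} ue=∅
  n1: def={m,s} ue=∅
  n2: def={m,u} ue={m}
  n3: def={a,h} ue=∅
  n4: def={s} ue=∅
  n5: def={m} ue=∅
  n6: def={a,m} ue=∅
  n7: def={a,m} ue={a}
  n8: def={h,m} ue=∅

Live sets:
  n0: in=∅ out={a}
  n1: in={a} out={a,m}
  n2: in={a,m} out={a}
  n3: in=∅ out={a}
  n4: in=∅ out=∅
  n5: in={a} out={a}
  n6: in=∅ out={a}
  n7: in={a} out=∅
  n8: in=∅ out=∅

Interference:
  a: {h,m,s,u}
  h: {a,m}
  m: {a,h,s}
  s: {a,m}
  u: {a}

Registers:
  {a,h,m} pairwise interfere (3-clique) ⇒ χ ≥ 3
  assign a→R0 h→R2 m→R1 s→R2 u→R1 — no edge inside a register ⇒ χ ≤ 3
  χ = 3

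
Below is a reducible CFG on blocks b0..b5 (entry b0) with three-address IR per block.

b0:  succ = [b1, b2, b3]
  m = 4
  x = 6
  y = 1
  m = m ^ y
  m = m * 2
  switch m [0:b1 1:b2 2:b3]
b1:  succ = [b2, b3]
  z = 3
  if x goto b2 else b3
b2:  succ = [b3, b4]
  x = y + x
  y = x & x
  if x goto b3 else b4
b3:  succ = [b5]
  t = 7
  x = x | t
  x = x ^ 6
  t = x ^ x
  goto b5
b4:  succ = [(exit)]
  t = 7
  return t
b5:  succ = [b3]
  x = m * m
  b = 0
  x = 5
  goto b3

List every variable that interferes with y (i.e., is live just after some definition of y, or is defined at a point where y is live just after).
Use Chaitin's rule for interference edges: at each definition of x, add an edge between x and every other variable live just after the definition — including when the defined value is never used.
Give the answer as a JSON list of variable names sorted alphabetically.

Block summaries:
  b0 def {m,x,y} use ∅
  b1 def {z} use {x}
  b2 def {x,y} use {x,y}
  b3 def {t,x} use {x}
  b4 def {t} use ∅
  b5 def {b,x} use {m}

Live sets:
  live b0: ∅→{m,x,y}
  live b1: {m,x,y}→{m,x,y}
  live b2: {m,x,y}→{m,x}
  live b3: {m,x}→{m}
  live b4: ∅→∅
  live b5: {m}→{m,x}

Interfere edges:
  b: {m}
  m: {b,t,x,y,z}
  t: {m,x}
  x: {m,t,y,z}
  y: {m,x,z}
  z: {m,x,y}

N(y) = ["m", "x", "z"]

Answer: ["m", "x", "z"]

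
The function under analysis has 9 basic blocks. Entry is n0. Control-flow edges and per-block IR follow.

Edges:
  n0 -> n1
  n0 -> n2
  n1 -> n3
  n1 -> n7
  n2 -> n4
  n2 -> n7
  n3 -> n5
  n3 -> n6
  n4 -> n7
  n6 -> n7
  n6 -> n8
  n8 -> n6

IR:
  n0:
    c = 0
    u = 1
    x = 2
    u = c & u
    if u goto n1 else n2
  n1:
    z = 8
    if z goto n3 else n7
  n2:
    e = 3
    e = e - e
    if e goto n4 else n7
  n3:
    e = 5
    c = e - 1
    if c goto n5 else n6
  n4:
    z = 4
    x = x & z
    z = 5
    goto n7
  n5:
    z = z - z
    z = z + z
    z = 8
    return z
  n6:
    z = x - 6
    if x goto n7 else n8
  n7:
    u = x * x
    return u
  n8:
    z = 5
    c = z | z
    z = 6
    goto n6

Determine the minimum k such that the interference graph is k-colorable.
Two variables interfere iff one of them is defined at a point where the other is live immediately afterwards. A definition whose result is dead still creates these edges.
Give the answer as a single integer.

Answer: 3

Analysis:
def/use:
  n0 def {c,u,x} use ∅
  n1 def {z} use ∅
  n2 def {e} use ∅
  n3 def {c,e} use ∅
  n4 def {x,z} use {x}
  n5 def {z} use {z}
  n6 def {z} use {x}
  n7 def {u} use {x}
  n8 def {c,z} use ∅

Backward fixpoint:
  live n0: ∅→{x}
  live n1: {x}→{x,z}
  live n2: {x}→{x}
  live n3: {x,z}→{x,z}
  live n4: {x}→{x}
  live n5: {z}→∅
  live n6: {x}→{x}
  live n7: {x}→∅
  live n8: {x}→{x}

Interference:
  c — {u,x,z}
  e — {x,z}
  u — {c,x}
  x — {c,e,u,z}
  z — {c,e,x}

Chromatic number:
  clique {c,u,x} ⇒ need ≥ 3
  3-colouring: R0={x}  R1={c,e}  R2={u,z}
  χ = 3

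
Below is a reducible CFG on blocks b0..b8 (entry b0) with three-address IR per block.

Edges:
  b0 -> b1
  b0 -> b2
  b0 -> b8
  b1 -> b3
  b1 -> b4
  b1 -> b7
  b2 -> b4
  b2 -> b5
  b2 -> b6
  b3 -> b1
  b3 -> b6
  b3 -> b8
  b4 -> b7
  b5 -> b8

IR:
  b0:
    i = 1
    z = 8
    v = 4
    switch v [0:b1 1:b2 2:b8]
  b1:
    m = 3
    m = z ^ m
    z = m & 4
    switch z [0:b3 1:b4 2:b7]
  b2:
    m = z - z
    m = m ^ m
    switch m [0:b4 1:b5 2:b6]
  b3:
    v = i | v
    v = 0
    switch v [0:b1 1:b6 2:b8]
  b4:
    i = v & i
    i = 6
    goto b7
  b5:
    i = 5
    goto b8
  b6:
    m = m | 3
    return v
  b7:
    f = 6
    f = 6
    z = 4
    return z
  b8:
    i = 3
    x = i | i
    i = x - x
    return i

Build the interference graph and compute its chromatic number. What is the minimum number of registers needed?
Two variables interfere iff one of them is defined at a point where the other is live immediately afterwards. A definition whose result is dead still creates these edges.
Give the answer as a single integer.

def/use:
  b0: {i,v,z} / ∅
  b1: {m,z} / {z}
  b2: {m} / {z}
  b3: {v} / {i,v}
  b4: {i} / {i,v}
  b5: {i} / ∅
  b6: {m} / {m,v}
  b7: {f,z} / ∅
  b8: {i,x} / ∅

Backward fixpoint:
  b0 li=∅ lo={i,v,z}
  b1 li={i,v,z} lo={i,m,v,z}
  b2 li={i,v,z} lo={i,m,v}
  b3 li={i,m,v,z} lo={i,m,v,z}
  b4 li={i,v} lo=∅
  b5 li=∅ lo=∅
  b6 li={m,v} lo=∅
  b7 li=∅ lo=∅
  b8 li=∅ lo=∅

Conflict graph:
  f: ∅
  i: {m,v,z}
  m: {i,v,z}
  v: {i,m,z}
  x: ∅
  z: {i,m,v}

Chromatic number:
  lower bound: {i,m,v,z} mutually conflict ⇒ χ ≥ 4
  4-colouring: r0={f,i,x}  r1={m}  r2={v}  r3={z}
  χ = 4

Answer: 4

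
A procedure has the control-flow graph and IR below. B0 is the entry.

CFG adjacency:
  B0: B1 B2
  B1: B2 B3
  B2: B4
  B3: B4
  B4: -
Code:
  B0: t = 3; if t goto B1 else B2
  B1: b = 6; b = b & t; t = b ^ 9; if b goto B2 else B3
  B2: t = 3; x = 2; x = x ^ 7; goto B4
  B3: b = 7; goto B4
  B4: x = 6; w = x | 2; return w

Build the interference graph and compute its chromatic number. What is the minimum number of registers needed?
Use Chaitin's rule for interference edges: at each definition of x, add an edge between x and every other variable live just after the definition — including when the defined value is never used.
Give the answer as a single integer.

Block summaries:
  B0: {t} / ∅
  B1: {b,t} / {t}
  B2: {t,x} / ∅
  B3: {b} / ∅
  B4: {w,x} / ∅

Live sets:
  B0 li=∅ lo={t}
  B1 li={t} lo=∅
  B2 li=∅ lo=∅
  B3 li=∅ lo=∅
  B4 li=∅ lo=∅

Interference:
  b↔{t}
  t↔{b}
  w↔∅
  x↔∅

Chromatic number:
  clique {b,t} ⇒ need ≥ 2
  2-colouring: r0={b,w,x}  r1={t}
  χ = 2

Answer: 2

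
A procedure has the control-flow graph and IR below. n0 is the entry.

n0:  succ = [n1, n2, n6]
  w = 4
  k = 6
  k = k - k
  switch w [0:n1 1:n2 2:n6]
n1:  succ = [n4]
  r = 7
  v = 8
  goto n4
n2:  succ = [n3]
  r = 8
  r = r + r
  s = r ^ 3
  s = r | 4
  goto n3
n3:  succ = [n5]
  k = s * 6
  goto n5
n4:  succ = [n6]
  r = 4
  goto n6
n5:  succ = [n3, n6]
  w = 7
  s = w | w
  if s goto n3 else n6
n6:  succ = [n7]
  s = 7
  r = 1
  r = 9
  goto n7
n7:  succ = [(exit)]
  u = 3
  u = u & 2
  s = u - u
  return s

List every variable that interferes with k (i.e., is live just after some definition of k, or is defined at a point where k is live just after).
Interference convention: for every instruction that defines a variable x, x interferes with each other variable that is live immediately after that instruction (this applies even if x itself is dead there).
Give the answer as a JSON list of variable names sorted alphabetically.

Answer: ["w"]

Analysis:
Per-block:
  n0: {k,w} / ∅
  n1: {r,v} / ∅
  n2: {r,s} / ∅
  n3: {k} / {s}
  n4: {r} / ∅
  n5: {s,w} / ∅
  n6: {r,s} / ∅
  n7: {s,u} / ∅

Backward fixpoint:
  n0: in=∅ out=∅
  n1: in=∅ out=∅
  n2: in=∅ out={s}
  n3: in={s} out=∅
  n4: in=∅ out=∅
  n5: in=∅ out={s}
  n6: in=∅ out=∅
  n7: in=∅ out=∅

Interfere edges:
  k: {w}
  r: {s}
  s: {r}
  u: ∅
  v: ∅
  w: {k}

N(k) = ["w"]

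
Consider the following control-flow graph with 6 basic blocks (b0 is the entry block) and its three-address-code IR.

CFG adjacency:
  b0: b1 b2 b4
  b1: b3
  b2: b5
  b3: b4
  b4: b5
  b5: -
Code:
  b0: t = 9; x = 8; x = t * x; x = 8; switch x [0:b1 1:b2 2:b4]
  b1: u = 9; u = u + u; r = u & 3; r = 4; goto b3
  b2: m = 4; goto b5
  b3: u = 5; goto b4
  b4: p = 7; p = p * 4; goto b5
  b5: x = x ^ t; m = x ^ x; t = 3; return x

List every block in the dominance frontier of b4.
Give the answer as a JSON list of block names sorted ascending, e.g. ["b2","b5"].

Answer: ["b5"]

Working:
idom tree: b1←b0 b2←b0 b3←b1 b4←b0 b5←b0
Dom∩ at merges:
  b4: preds {b0,b3}: {b0} ∩ {b0,b1,b3} = {b0}; idom=b0
  b5: preds {b2,b4}: {b0,b2} ∩ {b0,b4} = {b0}; idom=b0

Frontier:
  b4←b0: walk · to b0
  b4←b3: walk b3→b1 to b0
  b5←b2: walk b2 to b0
  b5←b4: walk b4 to b0
  b0 → ∅
  b1 → {b4}
  b2 → {b5}
  b3 → {b4}
  b4 → {b5}
  b5 → ∅

DF(b4) = ["b5"]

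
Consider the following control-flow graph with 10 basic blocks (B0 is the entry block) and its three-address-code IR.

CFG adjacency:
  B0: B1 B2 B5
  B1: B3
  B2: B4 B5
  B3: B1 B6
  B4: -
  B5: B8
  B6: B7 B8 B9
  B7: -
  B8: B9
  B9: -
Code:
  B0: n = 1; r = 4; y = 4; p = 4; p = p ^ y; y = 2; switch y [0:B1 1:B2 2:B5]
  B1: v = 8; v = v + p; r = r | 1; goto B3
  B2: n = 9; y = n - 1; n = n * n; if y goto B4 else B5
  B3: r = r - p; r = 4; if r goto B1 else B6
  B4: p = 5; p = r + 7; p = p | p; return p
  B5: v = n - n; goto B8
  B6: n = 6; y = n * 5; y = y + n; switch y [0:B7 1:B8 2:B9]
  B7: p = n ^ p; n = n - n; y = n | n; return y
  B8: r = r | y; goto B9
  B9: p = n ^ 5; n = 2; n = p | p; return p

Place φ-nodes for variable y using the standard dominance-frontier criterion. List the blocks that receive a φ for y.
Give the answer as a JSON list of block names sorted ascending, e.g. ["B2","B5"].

idom tree: B1←B0 B2←B0 B3←B1 B4←B2 B5←B0 B6←B3 B7←B6 B8←B0 B9←B0
Dom∩ at merges:
  B1: preds {B0,B3}: {B0} ∩ {B0,B1,B3} = {B0}; idom=B0
  B5: preds {B0,B2}: {B0} ∩ {B0,B2} = {B0}; idom=B0
  B8: preds {B5,B6}: {B0,B5} ∩ {B0,B1,B3,B6} = {B0}; idom=B0
  B9: preds {B6,B8}: {B0,B1,B3,B6} ∩ {B0,B8} = {B0}; idom=B0

Frontier:
  join B1 pred B0: · stop@B0
  join B1 pred B3: B3→B1 stop@B0
  join B5 pred B0: · stop@B0
  join B5 pred B2: B2 stop@B0
  join B8 pred B5: B5 stop@B0
  join B8 pred B6: B6→B3→B1 stop@B0
  join B9 pred B6: B6→B3→B1 stop@B0
  join B9 pred B8: B8 stop@B0
  DF(B0)=∅
  DF(B1)={B1,B8,B9}
  DF(B2)={B5}
  DF(B3)={B1,B8,B9}
  DF(B4)=∅
  DF(B5)={B8}
  DF(B6)={B8,B9}
  DF(B7)=∅
  DF(B8)={B9}
  DF(B9)=∅

φ for y: defs {B0,B2,B6,B7}
  DF⁺ = {B5,B8,B9}

Answer: ["B5", "B8", "B9"]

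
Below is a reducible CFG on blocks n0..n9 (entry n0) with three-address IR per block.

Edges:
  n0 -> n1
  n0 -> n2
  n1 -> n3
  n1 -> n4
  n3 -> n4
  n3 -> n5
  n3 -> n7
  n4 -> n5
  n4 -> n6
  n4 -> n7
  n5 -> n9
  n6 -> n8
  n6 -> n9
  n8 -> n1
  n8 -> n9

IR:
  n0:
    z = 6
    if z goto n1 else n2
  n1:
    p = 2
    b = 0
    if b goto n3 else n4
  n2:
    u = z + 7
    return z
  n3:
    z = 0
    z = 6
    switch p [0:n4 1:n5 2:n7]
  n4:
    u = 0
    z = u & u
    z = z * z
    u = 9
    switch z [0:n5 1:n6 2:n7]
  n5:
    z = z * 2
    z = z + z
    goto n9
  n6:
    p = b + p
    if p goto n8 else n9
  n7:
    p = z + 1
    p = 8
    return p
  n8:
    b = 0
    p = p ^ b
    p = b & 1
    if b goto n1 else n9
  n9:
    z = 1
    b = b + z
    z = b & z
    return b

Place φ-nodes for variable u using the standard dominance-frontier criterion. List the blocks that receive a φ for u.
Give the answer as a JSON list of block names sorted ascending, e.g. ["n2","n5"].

Answer: ["n1", "n5", "n7", "n9"]

Derivation:
idom tree: n1←n0 n2←n0 n3←n1 n4←n1 n5←n1 n6←n4 n7←n1 n8←n6 n9←n1
Dom∩ at merges:
  n1: preds {n0,n8}: {n0} ∩ {n0,n1,n4,n6,n8} = {n0}; idom=n0
  n4: preds {n1,n3}: {n0,n1} ∩ {n0,n1,n3} = {n0,n1}; idom=n1
  n5: preds {n3,n4}: {n0,n1,n3} ∩ {n0,n1,n4} = {n0,n1}; idom=n1
  n7: preds {n3,n4}: {n0,n1,n3} ∩ {n0,n1,n4} = {n0,n1}; idom=n1
  n9: preds {n5,n6,n8}: {n0,n1,n5} ∩ {n0,n1,n4,n6} ∩ {n0,n1,n4,n6,n8} = {n0,n1}; idom=n1

DF walk-up:
  join n1 pred n0: · stop@n0
  join n1 pred n8: n8→n6→n4→n1 stop@n0
  join n4 pred n1: · stop@n1
  join n4 pred n3: n3 stop@n1
  join n5 pred n3: n3 stop@n1
  join n5 pred n4: n4 stop@n1
  join n7 pred n3: n3 stop@n1
  join n7 pred n4: n4 stop@n1
  join n9 pred n5: n5 stop@n1
  join n9 pred n6: n6→n4 stop@n1
  join n9 pred n8: n8→n6→n4 stop@n1
  n0 → ∅
  n1 → {n1}
  n2 → ∅
  n3 → {n4,n5,n7}
  n4 → {n1,n5,n7,n9}
  n5 → {n9}
  n6 → {n1,n9}
  n7 → ∅
  n8 → {n1,n9}
  n9 → ∅

φ for u: defs {n2,n4}
  DF⁺ = {n1,n5,n7,n9}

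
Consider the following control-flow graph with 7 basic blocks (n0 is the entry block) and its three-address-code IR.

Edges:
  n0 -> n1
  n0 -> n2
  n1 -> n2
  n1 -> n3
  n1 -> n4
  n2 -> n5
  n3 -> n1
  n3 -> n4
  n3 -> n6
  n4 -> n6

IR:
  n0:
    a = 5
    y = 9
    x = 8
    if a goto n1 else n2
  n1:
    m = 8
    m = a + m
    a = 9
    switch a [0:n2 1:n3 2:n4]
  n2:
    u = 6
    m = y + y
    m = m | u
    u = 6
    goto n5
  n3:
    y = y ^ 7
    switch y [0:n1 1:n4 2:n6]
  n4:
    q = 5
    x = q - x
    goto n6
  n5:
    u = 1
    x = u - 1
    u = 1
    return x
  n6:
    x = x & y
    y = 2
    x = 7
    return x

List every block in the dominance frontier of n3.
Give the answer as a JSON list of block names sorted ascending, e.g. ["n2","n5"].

idom tree: n1←n0 n2←n0 n3←n1 n4←n1 n5←n2 n6←n1
Join-block Dom:
  n1: preds {n0,n3}: {n0} ∩ {n0,n1,n3} = {n0}; idom=n0
  n2: preds {n0,n1}: {n0} ∩ {n0,n1} = {n0}; idom=n0
  n4: preds {n1,n3}: {n0,n1} ∩ {n0,n1,n3} = {n0,n1}; idom=n1
  n6: preds {n3,n4}: {n0,n1,n3} ∩ {n0,n1,n4} = {n0,n1}; idom=n1

DF walk-up:
  join n1 pred n0: · stop@n0
  join n1 pred n3: n3→n1 stop@n0
  join n2 pred n0: · stop@n0
  join n2 pred n1: n1 stop@n0
  join n4 pred n1: · stop@n1
  join n4 pred n3: n3 stop@n1
  join n6 pred n3: n3 stop@n1
  join n6 pred n4: n4 stop@n1
  n0: DF=∅
  n1: DF={n1,n2}
  n2: DF=∅
  n3: DF={n1,n4,n6}
  n4: DF={n6}
  n5: DF=∅
  n6: DF=∅

DF(n3) = ["n1", "n4", "n6"]

Answer: ["n1", "n4", "n6"]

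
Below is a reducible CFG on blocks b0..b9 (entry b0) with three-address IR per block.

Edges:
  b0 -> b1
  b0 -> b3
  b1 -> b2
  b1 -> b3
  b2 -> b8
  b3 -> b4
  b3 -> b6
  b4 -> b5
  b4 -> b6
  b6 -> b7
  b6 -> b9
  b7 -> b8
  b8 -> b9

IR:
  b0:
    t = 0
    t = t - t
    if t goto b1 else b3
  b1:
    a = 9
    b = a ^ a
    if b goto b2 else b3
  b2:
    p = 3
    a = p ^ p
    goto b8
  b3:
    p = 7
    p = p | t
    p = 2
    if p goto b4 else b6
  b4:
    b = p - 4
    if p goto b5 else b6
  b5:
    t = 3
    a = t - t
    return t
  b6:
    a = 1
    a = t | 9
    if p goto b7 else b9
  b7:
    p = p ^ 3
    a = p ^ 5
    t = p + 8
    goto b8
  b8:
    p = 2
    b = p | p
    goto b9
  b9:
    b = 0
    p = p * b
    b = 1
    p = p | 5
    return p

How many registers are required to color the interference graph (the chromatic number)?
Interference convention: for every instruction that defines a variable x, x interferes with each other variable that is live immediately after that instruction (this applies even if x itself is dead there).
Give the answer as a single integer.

Per-block:
  b0: {t} / ∅
  b1: {a,b} / ∅
  b2: {a,p} / ∅
  b3: {p} / {t}
  b4: {b} / {p}
  b5: {a,t} / ∅
  b6: {a} / {p,t}
  b7: {a,p,t} / {p}
  b8: {b,p} / ∅
  b9: {b,p} / {p}

Liveness:
  live b0: ∅→{t}
  live b1: {t}→{t}
  live b2: ∅→∅
  live b3: {t}→{p,t}
  live b4: {p,t}→{p,t}
  live b5: ∅→∅
  live b6: {p,t}→{p}
  live b7: {p}→∅
  live b8: ∅→{p}
  live b9: {p}→∅

Conflict graph:
  a: {p,t}
  b: {p,t}
  p: {a,b,t}
  t: {a,b,p}

Registers:
  clique {a,p,t} ⇒ need ≥ 3
  assign a→r2 b→r2 p→r0 t→r1 — no edge inside a register ⇒ χ ≤ 3
  χ = 3

Answer: 3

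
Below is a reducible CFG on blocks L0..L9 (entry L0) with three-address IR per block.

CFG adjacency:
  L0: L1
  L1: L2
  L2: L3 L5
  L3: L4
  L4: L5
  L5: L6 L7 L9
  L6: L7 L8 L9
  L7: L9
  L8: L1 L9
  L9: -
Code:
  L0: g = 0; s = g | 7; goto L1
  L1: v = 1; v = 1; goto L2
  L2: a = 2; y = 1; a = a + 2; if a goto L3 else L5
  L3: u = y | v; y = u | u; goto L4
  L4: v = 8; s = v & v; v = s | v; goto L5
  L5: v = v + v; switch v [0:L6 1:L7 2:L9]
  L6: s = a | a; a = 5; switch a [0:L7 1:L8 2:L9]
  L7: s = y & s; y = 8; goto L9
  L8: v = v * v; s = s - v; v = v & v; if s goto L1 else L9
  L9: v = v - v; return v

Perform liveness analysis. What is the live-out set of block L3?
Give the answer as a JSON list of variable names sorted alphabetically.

Answer: ["a", "y"]

Derivation:
Block summaries:
  L0: def={g,s} ue=∅
  L1: def={v} ue=∅
  L2: def={a,y} ue=∅
  L3: def={u,y} ue={v,y}
  L4: def={s,v} ue=∅
  L5: def={v} ue={v}
  L6: def={a,s} ue={a}
  L7: def={s,y} ue={s,y}
  L8: def={s,v} ue={s,v}
  L9: def={v} ue={v}

Live sets:
  L0: in=∅ out={s}
  L1: in={s} out={s,v}
  L2: in={s,v} out={a,s,v,y}
  L3: in={a,v,y} out={a,y}
  L4: in={a,y} out={a,s,v,y}
  L5: in={a,s,v,y} out={a,s,v,y}
  L6: in={a,v,y} out={s,v,y}
  L7: in={s,v,y} out={v}
  L8: in={s,v} out={s,v}
  L9: in={v} out=∅

live-out(L3) = ["a", "y"]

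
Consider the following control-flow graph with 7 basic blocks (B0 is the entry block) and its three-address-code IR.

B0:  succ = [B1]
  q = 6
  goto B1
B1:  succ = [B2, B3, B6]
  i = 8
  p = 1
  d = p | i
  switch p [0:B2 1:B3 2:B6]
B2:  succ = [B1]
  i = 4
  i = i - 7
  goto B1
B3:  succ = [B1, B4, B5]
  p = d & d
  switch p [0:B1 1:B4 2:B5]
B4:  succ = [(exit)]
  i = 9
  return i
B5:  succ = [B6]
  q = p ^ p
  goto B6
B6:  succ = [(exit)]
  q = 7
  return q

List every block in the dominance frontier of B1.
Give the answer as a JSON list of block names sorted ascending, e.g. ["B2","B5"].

Answer: ["B1"]

Working:
idom tree: B1←B0 B2←B1 B3←B1 B4←B3 B5←B3 B6←B1
Dom∩ at merges:
  B1: preds {B0,B2,B3}: {B0} ∩ {B0,B1,B2} ∩ {B0,B1,B3} = {B0}; idom=B0
  B6: preds {B1,B5}: {B0,B1} ∩ {B0,B1,B3,B5} = {B0,B1}; idom=B1

Frontier:
  join B1 pred B0: · stop@B0
  join B1 pred B2: B2→B1 stop@B0
  join B1 pred B3: B3→B1 stop@B0
  join B6 pred B1: · stop@B1
  join B6 pred B5: B5→B3 stop@B1
  DF(B0)=∅
  DF(B1)={B1}
  DF(B2)={B1}
  DF(B3)={B1,B6}
  DF(B4)=∅
  DF(B5)={B6}
  DF(B6)=∅

DF(B1) = ["B1"]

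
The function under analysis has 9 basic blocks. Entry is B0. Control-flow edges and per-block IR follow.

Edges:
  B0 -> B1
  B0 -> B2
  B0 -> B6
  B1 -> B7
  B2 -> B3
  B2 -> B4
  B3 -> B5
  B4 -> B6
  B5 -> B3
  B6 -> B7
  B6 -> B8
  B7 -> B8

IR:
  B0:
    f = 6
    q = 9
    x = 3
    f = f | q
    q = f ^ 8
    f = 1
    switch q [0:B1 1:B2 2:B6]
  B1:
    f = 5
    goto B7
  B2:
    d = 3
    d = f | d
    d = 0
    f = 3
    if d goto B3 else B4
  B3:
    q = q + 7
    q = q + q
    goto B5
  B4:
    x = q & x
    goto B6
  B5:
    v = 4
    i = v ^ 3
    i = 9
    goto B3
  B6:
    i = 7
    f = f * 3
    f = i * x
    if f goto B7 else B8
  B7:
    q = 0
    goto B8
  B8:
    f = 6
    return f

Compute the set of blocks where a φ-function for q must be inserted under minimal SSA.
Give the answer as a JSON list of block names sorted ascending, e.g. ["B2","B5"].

Answer: ["B3", "B8"]

Derivation:
idom tree: B1←B0 B2←B0 B3←B2 B4←B2 B5←B3 B6←B0 B7←B0 B8←B0
Dom∩ at merges:
  B3: preds {B2,B5}: {B0,B2} ∩ {B0,B2,B3,B5} = {B0,B2}; idom=B2
  B6: preds {B0,B4}: {B0} ∩ {B0,B2,B4} = {B0}; idom=B0
  B7: preds {B1,B6}: {B0,B1} ∩ {B0,B6} = {B0}; idom=B0
  B8: preds {B6,B7}: {B0,B6} ∩ {B0,B7} = {B0}; idom=B0

DF derivation:
  join B3 pred B2: · stop@B2
  join B3 pred B5: B5→B3 stop@B2
  join B6 pred B0: · stop@B0
  join B6 pred B4: B4→B2 stop@B0
  join B7 pred B1: B1 stop@B0
  join B7 pred B6: B6 stop@B0
  join B8 pred B6: B6 stop@B0
  join B8 pred B7: B7 stop@B0
  B0 → ∅
  B1 → {B7}
  B2 → {B6}
  B3 → {B3}
  B4 → {B6}
  B5 → {B3}
  B6 → {B7,B8}
  B7 → {B8}
  B8 → ∅

φ for q: defs {B0,B3,B7}
  DF⁺ = {B3,B8}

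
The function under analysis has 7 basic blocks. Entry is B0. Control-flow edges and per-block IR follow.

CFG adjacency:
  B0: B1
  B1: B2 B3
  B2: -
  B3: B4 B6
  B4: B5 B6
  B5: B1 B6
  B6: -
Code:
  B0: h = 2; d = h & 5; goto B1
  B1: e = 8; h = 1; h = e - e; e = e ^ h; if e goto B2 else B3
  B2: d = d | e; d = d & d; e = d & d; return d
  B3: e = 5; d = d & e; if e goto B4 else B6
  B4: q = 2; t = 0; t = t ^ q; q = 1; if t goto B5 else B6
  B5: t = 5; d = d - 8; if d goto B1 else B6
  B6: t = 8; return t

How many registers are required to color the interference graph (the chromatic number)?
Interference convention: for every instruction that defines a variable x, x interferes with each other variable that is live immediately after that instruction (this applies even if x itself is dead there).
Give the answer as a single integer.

Answer: 3

Derivation:
def/use:
  B0: def={d,h} ue=∅
  B1: def={e,h} ue=∅
  B2: def={d,e} ue={d,e}
  B3: def={d,e} ue={d}
  B4: def={q,t} ue=∅
  B5: def={d,t} ue={d}
  B6: def={t} ue=∅

Backward fixpoint:
  B0 li=∅ lo={d}
  B1 li={d} lo={d,e}
  B2 li={d,e} lo=∅
  B3 li={d} lo={d}
  B4 li={d} lo={d}
  B5 li={d} lo={d}
  B6 li=∅ lo=∅

Conflict graph:
  d — {e,h,q,t}
  e — {d,h}
  h — {d,e}
  q — {d,t}
  t — {d,q}

Registers:
  {d,e,h} pairwise interfere (3-clique) ⇒ χ ≥ 3
  3-colouring: c0={d}  c1={e,q}  c2={h,t}
  χ = 3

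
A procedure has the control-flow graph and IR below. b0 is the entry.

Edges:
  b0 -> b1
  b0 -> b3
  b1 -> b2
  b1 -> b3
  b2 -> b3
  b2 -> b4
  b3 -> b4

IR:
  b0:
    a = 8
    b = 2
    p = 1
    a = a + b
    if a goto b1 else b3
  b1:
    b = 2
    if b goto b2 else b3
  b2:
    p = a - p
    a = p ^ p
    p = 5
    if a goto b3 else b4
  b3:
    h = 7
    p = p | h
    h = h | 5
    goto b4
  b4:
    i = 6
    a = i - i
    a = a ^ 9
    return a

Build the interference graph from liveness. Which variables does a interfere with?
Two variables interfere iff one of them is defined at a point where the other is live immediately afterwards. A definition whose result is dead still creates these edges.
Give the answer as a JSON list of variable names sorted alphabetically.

Answer: ["b", "p"]

Working:
Block summaries:
  b0: def={a,b,p} ue=∅
  b1: def={b} ue=∅
  b2: def={a,p} ue={a,p}
  b3: def={h,p} ue={p}
  b4: def={a,i} ue=∅

Liveness:
  b0 li=∅ lo={a,p}
  b1 li={a,p} lo={a,p}
  b2 li={a,p} lo={p}
  b3 li={p} lo=∅
  b4 li=∅ lo=∅

Conflict graph:
  a: {b,p}
  b: {a,p}
  h: {p}
  i: ∅
  p: {a,b,h}

N(a) = ["b", "p"]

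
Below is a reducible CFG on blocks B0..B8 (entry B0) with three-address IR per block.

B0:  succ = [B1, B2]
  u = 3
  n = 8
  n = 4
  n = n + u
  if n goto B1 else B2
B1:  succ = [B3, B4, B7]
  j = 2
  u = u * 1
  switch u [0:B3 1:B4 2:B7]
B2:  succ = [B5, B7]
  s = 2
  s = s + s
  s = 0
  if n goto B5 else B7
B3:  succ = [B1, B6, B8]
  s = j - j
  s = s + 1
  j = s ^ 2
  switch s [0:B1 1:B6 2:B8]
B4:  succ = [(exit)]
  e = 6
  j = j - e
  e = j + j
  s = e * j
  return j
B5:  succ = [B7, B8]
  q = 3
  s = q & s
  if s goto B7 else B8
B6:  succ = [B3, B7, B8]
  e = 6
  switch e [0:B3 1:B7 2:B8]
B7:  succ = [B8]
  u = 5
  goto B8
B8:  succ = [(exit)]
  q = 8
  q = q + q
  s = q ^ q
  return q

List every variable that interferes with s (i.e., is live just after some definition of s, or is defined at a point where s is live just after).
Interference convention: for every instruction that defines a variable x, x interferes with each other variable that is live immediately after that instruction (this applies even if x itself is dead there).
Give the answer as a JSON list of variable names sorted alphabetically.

Answer: ["j", "n", "q", "u"]

Working:
Block summaries:
  B0: {n,u} / ∅
  B1: {j,u} / {u}
  B2: {s} / {n}
  B3: {j,s} / {j}
  B4: {e,j,s} / {j}
  B5: {q,s} / {s}
  B6: {e} / ∅
  B7: {u} / ∅
  B8: {q,s} / ∅

Live sets:
  live B0: ∅→{n,u}
  live B1: {u}→{j,u}
  live B2: {n}→{s}
  live B3: {j,u}→{j,u}
  live B4: {j}→∅
  live B5: {s}→∅
  live B6: {j,u}→{j,u}
  live B7: ∅→∅
  live B8: ∅→∅

Conflict graph:
  e: {j,u}
  j: {e,s,u}
  n: {s,u}
  q: {s}
  s: {j,n,q,u}
  u: {e,j,n,s}

N(s) = ["j", "n", "q", "u"]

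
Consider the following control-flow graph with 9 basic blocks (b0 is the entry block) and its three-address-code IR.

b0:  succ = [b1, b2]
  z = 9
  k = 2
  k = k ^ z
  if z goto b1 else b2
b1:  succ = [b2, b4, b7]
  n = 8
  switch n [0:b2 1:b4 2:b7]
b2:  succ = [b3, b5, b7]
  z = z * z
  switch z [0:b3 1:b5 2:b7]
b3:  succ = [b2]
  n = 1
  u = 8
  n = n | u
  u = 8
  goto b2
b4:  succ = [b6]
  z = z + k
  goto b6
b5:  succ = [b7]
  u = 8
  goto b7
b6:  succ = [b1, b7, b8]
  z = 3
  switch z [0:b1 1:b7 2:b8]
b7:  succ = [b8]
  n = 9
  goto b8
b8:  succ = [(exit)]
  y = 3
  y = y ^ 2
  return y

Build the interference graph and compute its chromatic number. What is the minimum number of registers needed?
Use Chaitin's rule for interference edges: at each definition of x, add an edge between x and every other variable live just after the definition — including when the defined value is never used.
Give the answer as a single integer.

Answer: 3

Analysis:
Per-block:
  b0: def={k,z} ue=∅
  b1: def={n} ue=∅
  b2: def={z} ue={z}
  b3: def={n,u} ue=∅
  b4: def={z} ue={k,z}
  b5: def={u} ue=∅
  b6: def={z} ue=∅
  b7: def={n} ue=∅
  b8: def={y} ue=∅

Backward fixpoint:
  b0: in=∅ out={k,z}
  b1: in={k,z} out={k,z}
  b2: in={z} out={z}
  b3: in={z} out={z}
  b4: in={k,z} out={k}
  b5: in=∅ out=∅
  b6: in={k} out={k,z}
  b7: in=∅ out=∅
  b8: in=∅ out=∅

Interfere edges:
  k: {n,z}
  n: {k,u,z}
  u: {n,z}
  y: ∅
  z: {k,n,u}

Colouring:
  lower bound: {k,n,z} mutually conflict ⇒ χ ≥ 3
  3-colouring: r0={n,y}  r1={z}  r2={k,u}
  χ = 3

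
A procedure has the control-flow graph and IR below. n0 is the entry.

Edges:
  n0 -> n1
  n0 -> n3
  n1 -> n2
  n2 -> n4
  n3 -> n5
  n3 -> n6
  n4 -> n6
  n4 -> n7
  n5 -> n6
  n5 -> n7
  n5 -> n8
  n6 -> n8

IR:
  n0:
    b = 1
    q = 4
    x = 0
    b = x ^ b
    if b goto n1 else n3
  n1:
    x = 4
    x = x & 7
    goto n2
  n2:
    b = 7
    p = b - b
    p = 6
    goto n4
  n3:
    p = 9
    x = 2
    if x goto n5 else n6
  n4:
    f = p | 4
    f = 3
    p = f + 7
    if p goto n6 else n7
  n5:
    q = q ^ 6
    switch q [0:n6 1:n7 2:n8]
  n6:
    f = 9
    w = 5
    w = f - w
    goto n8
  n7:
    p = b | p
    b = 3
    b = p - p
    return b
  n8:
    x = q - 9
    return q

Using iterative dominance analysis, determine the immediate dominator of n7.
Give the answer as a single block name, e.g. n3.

Answer: n0

Derivation:
idom tree: n1←n0 n2←n1 n3←n0 n4←n2 n5←n3 n6←n0 n7←n0 n8←n0
Dom at joins:
  n6: preds {n3,n4,n5}: {n0,n3} ∩ {n0,n1,n2,n4} ∩ {n0,n3,n5} = {n0}; idom=n0
  n7: preds {n4,n5}: {n0,n1,n2,n4} ∩ {n0,n3,n5} = {n0}; idom=n0
  n8: preds {n5,n6}: {n0,n3,n5} ∩ {n0,n6} = {n0}; idom=n0

idom(n7) = n0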